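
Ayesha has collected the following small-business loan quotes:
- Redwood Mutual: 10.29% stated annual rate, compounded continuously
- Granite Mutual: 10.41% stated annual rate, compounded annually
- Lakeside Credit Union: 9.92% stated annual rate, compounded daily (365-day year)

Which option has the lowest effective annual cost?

Redwood Mutual: e^0.1029 − 1 = 10.838%
Granite Mutual: compounded annually, EAR = 10.410%
Lakeside Credit Union: (1 + 0.0992/365)^365 − 1 = 10.427%
The lowest effective annual rate is Granite Mutual at 10.410%.

Granite Mutual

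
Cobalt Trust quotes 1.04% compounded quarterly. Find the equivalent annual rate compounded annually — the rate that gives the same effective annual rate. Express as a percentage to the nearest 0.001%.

EAR = (1 + 0.0104/4)^4 − 1 = 0.010441.
Compounded annually, the equivalent nominal rate is the EAR itself: 1.044%.

1.044%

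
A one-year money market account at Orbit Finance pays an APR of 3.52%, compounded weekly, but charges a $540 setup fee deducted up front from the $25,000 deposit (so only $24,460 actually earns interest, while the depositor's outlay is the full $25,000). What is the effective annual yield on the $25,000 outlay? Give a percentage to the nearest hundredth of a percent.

Value after one year: 24,460 × (1 + 0.0352/52)^52 = 24,460 × 1.035815 = $25,336.02.
Effective yield on the $25,000 outlay: 25,336.02 / 25,000 − 1 = 0.013441 = 1.34%.

1.34%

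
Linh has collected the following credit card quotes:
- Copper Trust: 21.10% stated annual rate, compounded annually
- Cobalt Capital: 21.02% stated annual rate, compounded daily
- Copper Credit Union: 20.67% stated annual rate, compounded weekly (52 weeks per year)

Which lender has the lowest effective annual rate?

Copper Trust

Copper Trust: compounded annually, EAR = 21.100%
Cobalt Capital: (1 + 0.2102/365)^365 − 1 = 23.385%
Copper Credit Union: (1 + 0.2067/52)^52 − 1 = 22.911%
The lowest effective annual rate is Copper Trust at 21.100%.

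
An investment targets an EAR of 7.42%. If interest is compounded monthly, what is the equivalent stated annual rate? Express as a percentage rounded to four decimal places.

(1 + r/12)^12 − 1 = 0.0742, so 1 + r/12 = 1.0742^(1/12).
r/12 = 0.005983, so r = 0.071790 = 7.1790%.

7.1790%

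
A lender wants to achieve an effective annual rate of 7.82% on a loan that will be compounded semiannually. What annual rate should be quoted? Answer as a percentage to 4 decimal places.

7.6728%

(1 + r/2)^2 − 1 = 0.0782, so 1 + r/2 = 1.0782^(1/2).
r/2 = 0.038364, so r = 0.076728 = 7.6728%.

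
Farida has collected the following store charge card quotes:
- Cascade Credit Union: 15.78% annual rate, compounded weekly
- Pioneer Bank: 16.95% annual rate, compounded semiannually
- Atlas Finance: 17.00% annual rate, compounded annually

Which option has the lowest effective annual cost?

Atlas Finance

Cascade Credit Union: (1 + 0.1578/52)^52 − 1 = 17.065%
Pioneer Bank: (1 + 0.1695/2)^2 − 1 = 17.668%
Atlas Finance: compounded annually, EAR = 17.000%
The lowest effective annual rate is Atlas Finance at 17.000%.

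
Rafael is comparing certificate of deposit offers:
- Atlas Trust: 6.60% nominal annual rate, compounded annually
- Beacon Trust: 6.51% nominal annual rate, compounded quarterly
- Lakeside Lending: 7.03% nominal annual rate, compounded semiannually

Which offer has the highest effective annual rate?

Atlas Trust: compounded annually, EAR = 6.600%
Beacon Trust: (1 + 0.0651/4)^4 − 1 = 6.671%
Lakeside Lending: (1 + 0.0703/2)^2 − 1 = 7.154%
The highest effective annual rate is Lakeside Lending at 7.154%.

Lakeside Lending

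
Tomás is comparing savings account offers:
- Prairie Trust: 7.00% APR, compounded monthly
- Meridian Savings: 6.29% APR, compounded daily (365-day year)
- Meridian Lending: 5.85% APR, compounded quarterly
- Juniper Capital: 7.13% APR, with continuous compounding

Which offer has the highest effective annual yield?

Prairie Trust: (1 + 0.0700/12)^12 − 1 = 7.229%
Meridian Savings: (1 + 0.0629/365)^365 − 1 = 6.491%
Meridian Lending: (1 + 0.0585/4)^4 − 1 = 5.980%
Juniper Capital: e^0.0713 − 1 = 7.390%
The highest effective annual rate is Juniper Capital at 7.390%.

Juniper Capital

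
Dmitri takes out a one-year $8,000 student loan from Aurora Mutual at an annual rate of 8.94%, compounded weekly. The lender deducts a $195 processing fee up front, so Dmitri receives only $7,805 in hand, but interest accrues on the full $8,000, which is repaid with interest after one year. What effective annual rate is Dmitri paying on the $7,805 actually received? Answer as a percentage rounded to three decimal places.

12.075%

Amount owed after one year: 8,000 × (1 + 0.0894/52)^52 = 8,000 × 1.093434 = $8,747.47.
Effective rate on net proceeds: 8,747.47 / 7,805 − 1 = 0.120752 = 12.075%.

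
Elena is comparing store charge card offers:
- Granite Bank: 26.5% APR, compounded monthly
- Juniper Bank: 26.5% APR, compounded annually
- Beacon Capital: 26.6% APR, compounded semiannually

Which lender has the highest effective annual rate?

Granite Bank

Granite Bank: (1 + 0.265/12)^12 − 1 = 29.968%
Juniper Bank: compounded annually, EAR = 26.500%
Beacon Capital: (1 + 0.266/2)^2 − 1 = 28.369%
The highest effective annual rate is Granite Bank at 29.968%.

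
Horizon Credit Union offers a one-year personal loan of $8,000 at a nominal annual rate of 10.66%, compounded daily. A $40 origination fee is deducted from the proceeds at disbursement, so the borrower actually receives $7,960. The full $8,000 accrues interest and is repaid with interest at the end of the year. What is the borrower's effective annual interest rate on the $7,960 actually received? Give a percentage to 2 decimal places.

11.81%

Amount owed after one year: 8,000 × (1 + 0.1066/365)^365 = 8,000 × 1.112472 = $8,899.77.
Effective rate on net proceeds: 8,899.77 / 7,960 − 1 = 0.118062 = 11.81%.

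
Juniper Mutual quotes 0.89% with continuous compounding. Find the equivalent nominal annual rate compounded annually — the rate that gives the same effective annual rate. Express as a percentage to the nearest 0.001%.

0.894%

EAR under continuous compounding: e^0.0089 − 1 = 0.008940.
Compounded annually, the equivalent nominal rate is the EAR itself: 0.894%.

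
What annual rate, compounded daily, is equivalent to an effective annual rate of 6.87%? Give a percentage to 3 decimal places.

(1 + r/365)^365 − 1 = 0.0687, so 1 + r/365 = 1.0687^(1/365).
r/365 = 0.000182, so r = 0.066449 = 6.645%.

6.645%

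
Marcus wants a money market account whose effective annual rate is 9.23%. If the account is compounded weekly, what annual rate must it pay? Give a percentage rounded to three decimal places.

(1 + r/52)^52 − 1 = 0.0923, so 1 + r/52 = 1.0923^(1/52).
r/52 = 0.001699, so r = 0.088361 = 8.836%.

8.836%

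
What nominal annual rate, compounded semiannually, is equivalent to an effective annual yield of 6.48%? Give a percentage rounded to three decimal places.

6.378%

(1 + r/2)^2 − 1 = 0.0648, so 1 + r/2 = 1.0648^(1/2).
r/2 = 0.031891, so r = 0.063783 = 6.378%.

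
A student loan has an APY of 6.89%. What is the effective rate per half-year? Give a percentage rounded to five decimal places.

The per-half-year rate i satisfies (1 + i)^2 = 1 + 0.0689.
i = 1.0689^(1/2) − 1 = 0.0338762 = 3.38762%.

3.38762%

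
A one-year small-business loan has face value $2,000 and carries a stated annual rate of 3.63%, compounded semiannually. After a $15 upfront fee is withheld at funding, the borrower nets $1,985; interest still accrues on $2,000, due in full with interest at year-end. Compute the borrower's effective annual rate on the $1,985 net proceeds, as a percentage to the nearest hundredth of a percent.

4.45%

Amount owed after one year: 2,000 × (1 + 0.0363/2)^2 = 2,000 × 1.036629 = $2,073.26.
Effective rate on net proceeds: 2,073.26 / 1,985 − 1 = 0.044463 = 4.45%.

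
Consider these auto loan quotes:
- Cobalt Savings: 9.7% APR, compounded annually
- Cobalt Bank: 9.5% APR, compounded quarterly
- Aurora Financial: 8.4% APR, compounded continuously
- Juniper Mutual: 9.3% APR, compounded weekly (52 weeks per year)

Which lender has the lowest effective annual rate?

Aurora Financial

Cobalt Savings: compounded annually, EAR = 9.700%
Cobalt Bank: (1 + 0.095/4)^4 − 1 = 9.844%
Aurora Financial: e^0.084 − 1 = 8.763%
Juniper Mutual: (1 + 0.093/52)^52 − 1 = 9.737%
The lowest effective annual rate is Aurora Financial at 8.763%.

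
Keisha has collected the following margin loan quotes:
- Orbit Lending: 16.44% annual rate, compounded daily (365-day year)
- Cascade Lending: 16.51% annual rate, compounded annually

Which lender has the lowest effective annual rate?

Orbit Lending: (1 + 0.1644/365)^365 − 1 = 17.864%
Cascade Lending: compounded annually, EAR = 16.510%
The lowest effective annual rate is Cascade Lending at 16.510%.

Cascade Lending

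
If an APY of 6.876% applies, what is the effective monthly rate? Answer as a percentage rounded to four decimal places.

0.5557%

The per-month rate i satisfies (1 + i)^12 = 1 + 0.06876.
i = 1.06876^(1/12) − 1 = 0.0055570 = 0.5557%.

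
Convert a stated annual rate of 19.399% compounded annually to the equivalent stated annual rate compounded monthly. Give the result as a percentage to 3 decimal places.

17.862%

Compounded annually, EAR = nominal = 0.193990.
Solve (1 + r/12)^12 = 1.193990: r/12 = 1.193990^(1/12) − 1 = 0.014885, so r = 0.178617 = 17.862%.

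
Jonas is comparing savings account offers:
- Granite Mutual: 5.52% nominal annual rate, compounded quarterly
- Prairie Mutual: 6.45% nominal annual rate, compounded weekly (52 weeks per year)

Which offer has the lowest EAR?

Granite Mutual: (1 + 0.0552/4)^4 − 1 = 5.635%
Prairie Mutual: (1 + 0.0645/52)^52 − 1 = 6.658%
The lowest effective annual rate is Granite Mutual at 5.635%.

Granite Mutual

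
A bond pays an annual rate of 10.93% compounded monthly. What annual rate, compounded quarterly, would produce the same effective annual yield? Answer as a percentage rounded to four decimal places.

EAR = (1 + 0.1093/12)^12 − 1 = 0.114945.
Solve (1 + r/4)^4 = 1.114945: r/4 = 1.114945^(1/4) − 1 = 0.027575, so r = 0.110299 = 11.0299%.

11.0299%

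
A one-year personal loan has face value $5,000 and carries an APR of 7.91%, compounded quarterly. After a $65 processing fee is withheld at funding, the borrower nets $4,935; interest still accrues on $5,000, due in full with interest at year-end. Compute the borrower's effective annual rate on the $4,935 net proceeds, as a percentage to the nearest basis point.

Amount owed after one year: 5,000 × (1 + 0.0791/4)^4 = 5,000 × 1.081477 = $5,407.39.
Effective rate on net proceeds: 5,407.39 / 4,935 − 1 = 0.095722 = 9.57%.

9.57%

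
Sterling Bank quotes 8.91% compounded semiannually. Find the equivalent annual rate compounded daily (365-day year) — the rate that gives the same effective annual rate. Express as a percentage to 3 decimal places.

EAR = (1 + 0.0891/2)^2 − 1 = 0.091085.
Solve (1 + r/365)^365 = 1.091085: r/365 = 1.091085^(1/365) − 1 = 0.000239, so r = 0.087183 = 8.718%.

8.718%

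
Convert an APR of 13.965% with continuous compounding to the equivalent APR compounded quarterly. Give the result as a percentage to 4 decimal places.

14.2116%

EAR under continuous compounding: e^0.13965 − 1 = 0.149871.
Solve (1 + r/4)^4 = 1.149871: r/4 = 1.149871^(1/4) − 1 = 0.035529, so r = 0.142116 = 14.2116%.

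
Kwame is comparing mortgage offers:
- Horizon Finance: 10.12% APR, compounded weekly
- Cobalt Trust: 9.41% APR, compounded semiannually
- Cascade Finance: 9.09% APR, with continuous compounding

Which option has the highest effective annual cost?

Horizon Finance

Horizon Finance: (1 + 0.1012/52)^52 − 1 = 10.639%
Cobalt Trust: (1 + 0.0941/2)^2 − 1 = 9.631%
Cascade Finance: e^0.0909 − 1 = 9.516%
The highest effective annual rate is Horizon Finance at 10.639%.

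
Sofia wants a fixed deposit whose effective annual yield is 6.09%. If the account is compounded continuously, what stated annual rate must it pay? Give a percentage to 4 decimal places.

Continuous: nominal r satisfies e^r − 1 = 0.0609.
r = ln(1 + 0.0609) = ln(1.0609) = 0.059118 = 5.9118%.

5.9118%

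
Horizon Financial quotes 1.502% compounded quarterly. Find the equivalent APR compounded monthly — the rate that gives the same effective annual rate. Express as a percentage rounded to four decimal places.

1.5001%

EAR = (1 + 0.01502/4)^4 − 1 = 0.015105.
Solve (1 + r/12)^12 = 1.015105: r/12 = 1.015105^(1/12) − 1 = 0.001250, so r = 0.015001 = 1.5001%.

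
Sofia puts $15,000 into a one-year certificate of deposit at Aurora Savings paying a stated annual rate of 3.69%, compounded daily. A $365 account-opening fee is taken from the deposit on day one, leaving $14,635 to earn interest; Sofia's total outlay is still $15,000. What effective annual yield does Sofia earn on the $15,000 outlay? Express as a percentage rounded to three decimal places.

1.234%

Value after one year: 14,635 × (1 + 0.0369/365)^365 = 14,635 × 1.037587 = $15,185.09.
Effective yield on the $15,000 outlay: 15,185.09 / 15,000 − 1 = 0.012339 = 1.234%.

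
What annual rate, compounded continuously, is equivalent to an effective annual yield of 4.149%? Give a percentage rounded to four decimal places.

4.0652%

Continuous: nominal r satisfies e^r − 1 = 0.04149.
r = ln(1 + 0.04149) = ln(1.04149) = 0.040652 = 4.0652%.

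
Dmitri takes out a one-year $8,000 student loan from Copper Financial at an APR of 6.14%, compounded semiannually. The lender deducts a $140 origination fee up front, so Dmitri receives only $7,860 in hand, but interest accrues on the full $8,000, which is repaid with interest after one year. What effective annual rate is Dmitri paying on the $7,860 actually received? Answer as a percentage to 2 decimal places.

Amount owed after one year: 8,000 × (1 + 0.0614/2)^2 = 8,000 × 1.062342 = $8,498.74.
Effective rate on net proceeds: 8,498.74 / 7,860 − 1 = 0.081265 = 8.13%.

8.13%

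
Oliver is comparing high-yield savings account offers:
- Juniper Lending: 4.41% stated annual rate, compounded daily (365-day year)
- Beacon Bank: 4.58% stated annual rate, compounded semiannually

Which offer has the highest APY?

Juniper Lending: (1 + 0.0441/365)^365 − 1 = 4.508%
Beacon Bank: (1 + 0.0458/2)^2 − 1 = 4.632%
The highest effective annual rate is Beacon Bank at 4.632%.

Beacon Bank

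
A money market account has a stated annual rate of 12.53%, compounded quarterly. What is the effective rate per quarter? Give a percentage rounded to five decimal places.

3.13250%

With a nominal annual rate compounded quarterly, the periodic rate is the nominal rate divided by 4.
i = 0.1253 / 4 = 0.0313250 = 3.13250%.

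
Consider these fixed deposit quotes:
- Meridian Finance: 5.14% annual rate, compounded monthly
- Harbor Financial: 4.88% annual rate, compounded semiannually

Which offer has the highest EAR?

Meridian Finance

Meridian Finance: (1 + 0.0514/12)^12 − 1 = 5.263%
Harbor Financial: (1 + 0.0488/2)^2 − 1 = 4.940%
The highest effective annual rate is Meridian Finance at 5.263%.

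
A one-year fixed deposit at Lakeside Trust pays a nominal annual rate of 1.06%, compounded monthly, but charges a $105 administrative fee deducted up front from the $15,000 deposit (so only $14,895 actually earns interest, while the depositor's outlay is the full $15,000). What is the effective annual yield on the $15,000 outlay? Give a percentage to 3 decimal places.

Value after one year: 14,895 × (1 + 0.0106/12)^12 = 14,895 × 1.010652 = $15,053.66.
Effective yield on the $15,000 outlay: 15,053.66 / 15,000 − 1 = 0.003577 = 0.358%.

0.358%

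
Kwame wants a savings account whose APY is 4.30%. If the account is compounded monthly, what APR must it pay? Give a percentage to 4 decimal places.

4.2175%

(1 + r/12)^12 − 1 = 0.0430, so 1 + r/12 = 1.0430^(1/12).
r/12 = 0.003515, so r = 0.042175 = 4.2175%.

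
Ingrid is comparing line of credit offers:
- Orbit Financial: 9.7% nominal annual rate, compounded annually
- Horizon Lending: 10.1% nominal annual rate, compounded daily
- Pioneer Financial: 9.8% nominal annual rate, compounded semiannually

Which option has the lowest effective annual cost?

Orbit Financial: compounded annually, EAR = 9.700%
Horizon Lending: (1 + 0.101/365)^365 − 1 = 10.626%
Pioneer Financial: (1 + 0.098/2)^2 − 1 = 10.040%
The lowest effective annual rate is Orbit Financial at 9.700%.

Orbit Financial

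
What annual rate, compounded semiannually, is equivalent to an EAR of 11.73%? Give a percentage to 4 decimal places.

11.4048%

(1 + r/2)^2 − 1 = 0.1173, so 1 + r/2 = 1.1173^(1/2).
r/2 = 0.057024, so r = 0.114048 = 11.4048%.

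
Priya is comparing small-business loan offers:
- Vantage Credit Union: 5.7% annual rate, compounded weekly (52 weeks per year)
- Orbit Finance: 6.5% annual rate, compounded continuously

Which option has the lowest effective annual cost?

Vantage Credit Union

Vantage Credit Union: (1 + 0.057/52)^52 − 1 = 5.862%
Orbit Finance: e^0.065 − 1 = 6.716%
The lowest effective annual rate is Vantage Credit Union at 5.862%.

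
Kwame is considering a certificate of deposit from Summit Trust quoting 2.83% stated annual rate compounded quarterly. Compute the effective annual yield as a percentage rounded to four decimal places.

EAR = (1 + 0.0283/4)^4 − 1.
= (1 + 0.007075)^4 − 1 = 1.028602 − 1 = 2.8602%.

2.8602%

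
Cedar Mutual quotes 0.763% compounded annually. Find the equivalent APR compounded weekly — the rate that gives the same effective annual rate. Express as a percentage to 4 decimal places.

0.7602%

Compounded annually, EAR = nominal = 0.007630.
Solve (1 + r/52)^52 = 1.007630: r/52 = 1.007630^(1/52) − 1 = 0.000146, so r = 0.007602 = 0.7602%.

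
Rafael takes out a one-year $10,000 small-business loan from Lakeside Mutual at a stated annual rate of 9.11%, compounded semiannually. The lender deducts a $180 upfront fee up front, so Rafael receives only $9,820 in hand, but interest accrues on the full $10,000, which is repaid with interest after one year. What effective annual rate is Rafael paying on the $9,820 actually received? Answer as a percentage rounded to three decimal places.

Amount owed after one year: 10,000 × (1 + 0.0911/2)^2 = 10,000 × 1.093175 = $10,931.75.
Effective rate on net proceeds: 10,931.75 / 9,820 − 1 = 0.113213 = 11.321%.

11.321%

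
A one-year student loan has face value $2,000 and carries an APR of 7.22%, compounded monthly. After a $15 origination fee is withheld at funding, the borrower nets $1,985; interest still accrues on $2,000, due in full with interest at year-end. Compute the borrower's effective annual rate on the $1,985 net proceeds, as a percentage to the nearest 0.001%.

8.276%

Amount owed after one year: 2,000 × (1 + 0.0722/12)^12 = 2,000 × 1.074638 = $2,149.28.
Effective rate on net proceeds: 2,149.28 / 1,985 − 1 = 0.082758 = 8.276%.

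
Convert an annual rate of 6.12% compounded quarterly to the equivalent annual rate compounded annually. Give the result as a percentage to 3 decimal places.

6.262%

EAR = (1 + 0.0612/4)^4 − 1 = 0.062619.
Compounded annually, the equivalent nominal rate is the EAR itself: 6.262%.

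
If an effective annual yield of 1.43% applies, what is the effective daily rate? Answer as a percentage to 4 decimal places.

0.0039%

The per-day rate i satisfies (1 + i)^365 = 1 + 0.0143.
i = 1.0143^(1/365) − 1 = 0.0000389 = 0.0039%.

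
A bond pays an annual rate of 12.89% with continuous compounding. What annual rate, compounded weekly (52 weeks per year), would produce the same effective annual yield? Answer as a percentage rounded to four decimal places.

12.9060%

EAR under continuous compounding: e^0.1289 − 1 = 0.137576.
Solve (1 + r/52)^52 = 1.137576: r/52 = 1.137576^(1/52) − 1 = 0.002482, so r = 0.129060 = 12.9060%.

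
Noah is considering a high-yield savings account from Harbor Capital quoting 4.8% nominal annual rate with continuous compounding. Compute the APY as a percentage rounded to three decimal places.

4.917%

With continuous compounding, EAR = e^0.048 − 1.
e^0.048 = 1.049171, so EAR = 0.049171 = 4.917%.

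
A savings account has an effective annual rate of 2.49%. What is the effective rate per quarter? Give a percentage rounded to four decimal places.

0.6168%

The per-quarter rate i satisfies (1 + i)^4 = 1 + 0.0249.
i = 1.0249^(1/4) − 1 = 0.0061677 = 0.6168%.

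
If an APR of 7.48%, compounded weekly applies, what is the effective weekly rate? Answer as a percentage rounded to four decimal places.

0.1438%

With a nominal annual rate compounded weekly, the periodic rate is the nominal rate divided by 52.
i = 0.0748 / 52 = 0.0014385 = 0.1438%.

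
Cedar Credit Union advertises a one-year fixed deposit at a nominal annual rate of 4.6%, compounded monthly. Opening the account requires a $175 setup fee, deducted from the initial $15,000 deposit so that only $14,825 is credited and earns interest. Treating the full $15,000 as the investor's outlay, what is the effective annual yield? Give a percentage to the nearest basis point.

Value after one year: 14,825 × (1 + 0.046/12)^12 = 14,825 × 1.046982 = $15,521.51.
Effective yield on the $15,000 outlay: 15,521.51 / 15,000 − 1 = 0.034768 = 3.48%.

3.48%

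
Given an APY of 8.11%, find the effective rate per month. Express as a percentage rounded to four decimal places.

The per-month rate i satisfies (1 + i)^12 = 1 + 0.0811.
i = 1.0811^(1/12) − 1 = 0.0065194 = 0.6519%.

0.6519%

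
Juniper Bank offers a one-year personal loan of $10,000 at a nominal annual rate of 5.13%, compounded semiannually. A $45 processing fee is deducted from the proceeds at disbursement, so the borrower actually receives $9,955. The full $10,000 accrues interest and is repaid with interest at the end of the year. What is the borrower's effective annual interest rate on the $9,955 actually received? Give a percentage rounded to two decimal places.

5.67%

Amount owed after one year: 10,000 × (1 + 0.0513/2)^2 = 10,000 × 1.051958 = $10,519.58.
Effective rate on net proceeds: 10,519.58 / 9,955 − 1 = 0.056713 = 5.67%.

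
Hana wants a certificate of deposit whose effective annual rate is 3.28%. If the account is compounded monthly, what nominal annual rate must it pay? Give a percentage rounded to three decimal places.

3.232%

(1 + r/12)^12 − 1 = 0.0328, so 1 + r/12 = 1.0328^(1/12).
r/12 = 0.002693, so r = 0.032317 = 3.232%.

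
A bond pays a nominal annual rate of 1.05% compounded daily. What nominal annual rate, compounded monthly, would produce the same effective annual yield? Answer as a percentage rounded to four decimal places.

1.0504%

EAR = (1 + 0.0105/365)^365 − 1 = 0.010555.
Solve (1 + r/12)^12 = 1.010555: r/12 = 1.010555^(1/12) − 1 = 0.000875, so r = 0.010504 = 1.0504%.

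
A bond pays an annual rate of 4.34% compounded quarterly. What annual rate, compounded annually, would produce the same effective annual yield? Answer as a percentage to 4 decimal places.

4.4111%

EAR = (1 + 0.0434/4)^4 − 1 = 0.044111.
Compounded annually, the equivalent nominal rate is the EAR itself: 4.4111%.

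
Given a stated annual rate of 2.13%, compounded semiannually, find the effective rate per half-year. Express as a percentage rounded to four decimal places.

With a nominal annual rate compounded semiannually, the periodic rate is the nominal rate divided by 2.
i = 0.0213 / 2 = 0.0106500 = 1.0650%.

1.0650%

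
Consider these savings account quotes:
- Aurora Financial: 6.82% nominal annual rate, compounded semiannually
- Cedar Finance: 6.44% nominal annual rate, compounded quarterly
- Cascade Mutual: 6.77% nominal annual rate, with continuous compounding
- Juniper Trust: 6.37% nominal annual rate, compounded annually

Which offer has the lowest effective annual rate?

Juniper Trust

Aurora Financial: (1 + 0.0682/2)^2 − 1 = 6.936%
Cedar Finance: (1 + 0.0644/4)^4 − 1 = 6.597%
Cascade Mutual: e^0.0677 − 1 = 7.004%
Juniper Trust: compounded annually, EAR = 6.370%
The lowest effective annual rate is Juniper Trust at 6.370%.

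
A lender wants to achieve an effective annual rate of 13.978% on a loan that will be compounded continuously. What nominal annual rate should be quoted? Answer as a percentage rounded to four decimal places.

13.0835%

Continuous: nominal r satisfies e^r − 1 = 0.13978.
r = ln(1 + 0.13978) = ln(1.13978) = 0.130835 = 13.0835%.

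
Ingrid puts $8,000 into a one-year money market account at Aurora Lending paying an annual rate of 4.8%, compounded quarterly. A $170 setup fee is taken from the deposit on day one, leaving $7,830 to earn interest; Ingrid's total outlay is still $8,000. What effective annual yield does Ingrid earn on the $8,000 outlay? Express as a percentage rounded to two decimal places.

Value after one year: 7,830 × (1 + 0.048/4)^4 = 7,830 × 1.048871 = $8,212.66.
Effective yield on the $8,000 outlay: 8,212.66 / 8,000 − 1 = 0.026582 = 2.66%.

2.66%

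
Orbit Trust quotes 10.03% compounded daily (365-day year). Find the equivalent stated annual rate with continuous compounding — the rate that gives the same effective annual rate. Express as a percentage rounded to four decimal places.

10.0286%

EAR = (1 + 0.1003/365)^365 − 1 = 0.105487.
Equivalent continuous rate: r = ln(1 + 0.105487) = 0.100286 = 10.0286%.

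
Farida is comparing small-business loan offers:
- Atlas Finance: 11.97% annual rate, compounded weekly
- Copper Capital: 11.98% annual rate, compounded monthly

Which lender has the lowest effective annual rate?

Copper Capital

Atlas Finance: (1 + 0.1197/52)^52 − 1 = 12.700%
Copper Capital: (1 + 0.1198/12)^12 − 1 = 12.660%
The lowest effective annual rate is Copper Capital at 12.660%.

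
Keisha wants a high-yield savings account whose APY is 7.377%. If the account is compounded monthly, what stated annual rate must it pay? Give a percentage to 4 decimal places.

7.1387%

(1 + r/12)^12 − 1 = 0.07377, so 1 + r/12 = 1.07377^(1/12).
r/12 = 0.005949, so r = 0.071387 = 7.1387%.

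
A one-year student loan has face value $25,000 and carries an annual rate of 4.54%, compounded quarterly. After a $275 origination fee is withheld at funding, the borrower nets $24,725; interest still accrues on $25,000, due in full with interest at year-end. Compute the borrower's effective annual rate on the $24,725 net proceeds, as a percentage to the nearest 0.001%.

Amount owed after one year: 25,000 × (1 + 0.0454/4)^4 = 25,000 × 1.046179 = $26,154.47.
Effective rate on net proceeds: 26,154.47 / 24,725 − 1 = 0.057815 = 5.781%.

5.781%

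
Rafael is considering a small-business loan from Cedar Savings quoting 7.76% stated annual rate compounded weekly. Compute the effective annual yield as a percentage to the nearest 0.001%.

EAR = (1 + 0.0776/52)^52 − 1.
= 1.080628 − 1 = 8.063%.

8.063%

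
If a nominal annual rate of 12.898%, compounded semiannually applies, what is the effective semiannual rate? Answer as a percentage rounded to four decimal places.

6.4490%

With a nominal annual rate compounded semiannually, the periodic rate is the nominal rate divided by 2.
i = 0.12898 / 2 = 0.0644900 = 6.4490%.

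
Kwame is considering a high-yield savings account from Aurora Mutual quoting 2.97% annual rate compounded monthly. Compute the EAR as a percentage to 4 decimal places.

EAR = (1 + 0.0297/12)^12 − 1.
= 1.030108 − 1 = 3.0108%.

3.0108%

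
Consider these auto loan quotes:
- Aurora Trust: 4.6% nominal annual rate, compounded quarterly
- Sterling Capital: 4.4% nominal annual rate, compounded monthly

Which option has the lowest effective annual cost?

Aurora Trust: (1 + 0.046/4)^4 − 1 = 4.680%
Sterling Capital: (1 + 0.044/12)^12 − 1 = 4.490%
The lowest effective annual rate is Sterling Capital at 4.490%.

Sterling Capital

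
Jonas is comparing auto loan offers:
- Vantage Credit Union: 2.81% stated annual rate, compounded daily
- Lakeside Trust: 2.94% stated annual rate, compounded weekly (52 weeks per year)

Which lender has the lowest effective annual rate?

Vantage Credit Union: (1 + 0.0281/365)^365 − 1 = 2.850%
Lakeside Trust: (1 + 0.0294/52)^52 − 1 = 2.983%
The lowest effective annual rate is Vantage Credit Union at 2.850%.

Vantage Credit Union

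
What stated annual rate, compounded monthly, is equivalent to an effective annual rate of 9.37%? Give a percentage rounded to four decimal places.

(1 + r/12)^12 − 1 = 0.0937, so 1 + r/12 = 1.0937^(1/12).
r/12 = 0.007492, so r = 0.089902 = 8.9902%.

8.9902%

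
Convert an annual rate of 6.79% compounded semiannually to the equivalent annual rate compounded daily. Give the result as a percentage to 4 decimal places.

6.6779%

EAR = (1 + 0.0679/2)^2 − 1 = 0.069053.
Solve (1 + r/365)^365 = 1.069053: r/365 = 1.069053^(1/365) − 1 = 0.000183, so r = 0.066779 = 6.6779%.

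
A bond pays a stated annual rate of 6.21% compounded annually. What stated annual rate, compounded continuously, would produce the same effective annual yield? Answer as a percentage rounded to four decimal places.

6.0248%

Compounded annually, EAR = nominal = 0.062100.
Equivalent continuous rate: r = ln(1 + 0.062100) = 0.060248 = 6.0248%.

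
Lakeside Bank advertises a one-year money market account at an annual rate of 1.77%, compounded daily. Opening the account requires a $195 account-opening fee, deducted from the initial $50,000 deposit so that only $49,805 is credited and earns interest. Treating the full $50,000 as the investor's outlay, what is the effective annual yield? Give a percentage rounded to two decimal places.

Value after one year: 49,805 × (1 + 0.0177/365)^365 = 49,805 × 1.017857 = $50,694.37.
Effective yield on the $50,000 outlay: 50,694.37 / 50,000 − 1 = 0.013887 = 1.39%.

1.39%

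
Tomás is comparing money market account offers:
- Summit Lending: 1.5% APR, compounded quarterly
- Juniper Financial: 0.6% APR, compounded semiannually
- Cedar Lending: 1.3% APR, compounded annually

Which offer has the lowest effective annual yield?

Summit Lending: (1 + 0.015/4)^4 − 1 = 1.508%
Juniper Financial: (1 + 0.006/2)^2 − 1 = 0.601%
Cedar Lending: compounded annually, EAR = 1.300%
The lowest effective annual rate is Juniper Financial at 0.601%.

Juniper Financial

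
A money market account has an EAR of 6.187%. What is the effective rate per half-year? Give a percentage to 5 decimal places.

3.04708%

The per-half-year rate i satisfies (1 + i)^2 = 1 + 0.06187.
i = 1.06187^(1/2) − 1 = 0.0304708 = 3.04708%.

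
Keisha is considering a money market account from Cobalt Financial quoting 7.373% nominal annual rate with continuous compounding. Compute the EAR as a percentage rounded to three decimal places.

With continuous compounding, EAR = e^0.07373 − 1.
e^0.07373 = 1.076516, so EAR = 0.076516 = 7.652%.

7.652%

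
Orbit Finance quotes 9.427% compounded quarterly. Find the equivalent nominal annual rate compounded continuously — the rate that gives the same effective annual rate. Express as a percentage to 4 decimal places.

EAR = (1 + 0.09427/4)^4 − 1 = 0.097655.
Equivalent continuous rate: r = ln(1 + 0.097655) = 0.093176 = 9.3176%.

9.3176%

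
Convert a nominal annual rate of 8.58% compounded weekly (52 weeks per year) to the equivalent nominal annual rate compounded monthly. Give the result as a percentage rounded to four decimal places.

8.6036%

EAR = (1 + 0.0858/52)^52 − 1 = 0.089511.
Solve (1 + r/12)^12 = 1.089511: r/12 = 1.089511^(1/12) − 1 = 0.007170, so r = 0.086036 = 8.6036%.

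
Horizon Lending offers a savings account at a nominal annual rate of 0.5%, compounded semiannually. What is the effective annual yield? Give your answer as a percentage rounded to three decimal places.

0.501%

EAR = (1 + 0.005/2)^2 − 1.
= (1 + 0.002500)^2 − 1 = 1.005006 − 1 = 0.501%.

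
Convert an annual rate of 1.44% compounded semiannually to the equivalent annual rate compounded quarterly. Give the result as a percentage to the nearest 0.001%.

1.437%

EAR = (1 + 0.0144/2)^2 − 1 = 0.014452.
Solve (1 + r/4)^4 = 1.014452: r/4 = 1.014452^(1/4) − 1 = 0.003594, so r = 0.014374 = 1.437%.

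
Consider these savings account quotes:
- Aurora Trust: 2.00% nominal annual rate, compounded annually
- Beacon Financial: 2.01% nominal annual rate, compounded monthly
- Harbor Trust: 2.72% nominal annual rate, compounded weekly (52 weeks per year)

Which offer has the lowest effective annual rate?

Aurora Trust

Aurora Trust: compounded annually, EAR = 2.000%
Beacon Financial: (1 + 0.0201/12)^12 − 1 = 2.029%
Harbor Trust: (1 + 0.0272/52)^52 − 1 = 2.757%
The lowest effective annual rate is Aurora Trust at 2.000%.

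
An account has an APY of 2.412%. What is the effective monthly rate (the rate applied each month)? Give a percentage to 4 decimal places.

0.1988%

The per-month rate i satisfies (1 + i)^12 = 1 + 0.02412.
i = 1.02412^(1/12) − 1 = 0.0019881 = 0.1988%.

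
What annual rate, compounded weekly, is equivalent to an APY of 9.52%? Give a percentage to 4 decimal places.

9.1017%

(1 + r/52)^52 − 1 = 0.0952, so 1 + r/52 = 1.0952^(1/52).
r/52 = 0.001750, so r = 0.091017 = 9.1017%.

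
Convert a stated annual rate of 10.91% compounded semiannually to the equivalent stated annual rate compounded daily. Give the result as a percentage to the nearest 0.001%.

10.624%

EAR = (1 + 0.1091/2)^2 − 1 = 0.112076.
Solve (1 + r/365)^365 = 1.112076: r/365 = 1.112076^(1/365) − 1 = 0.000291, so r = 0.106244 = 10.624%.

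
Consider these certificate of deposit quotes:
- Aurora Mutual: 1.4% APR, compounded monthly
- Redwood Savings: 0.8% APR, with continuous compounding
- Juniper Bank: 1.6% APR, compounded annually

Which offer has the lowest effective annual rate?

Aurora Mutual: (1 + 0.014/12)^12 − 1 = 1.409%
Redwood Savings: e^0.008 − 1 = 0.803%
Juniper Bank: compounded annually, EAR = 1.600%
The lowest effective annual rate is Redwood Savings at 0.803%.

Redwood Savings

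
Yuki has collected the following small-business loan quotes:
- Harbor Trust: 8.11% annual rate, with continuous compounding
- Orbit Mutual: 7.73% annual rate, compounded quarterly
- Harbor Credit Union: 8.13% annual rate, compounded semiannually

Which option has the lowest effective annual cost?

Harbor Trust: e^0.0811 − 1 = 8.448%
Orbit Mutual: (1 + 0.0773/4)^4 − 1 = 7.957%
Harbor Credit Union: (1 + 0.0813/2)^2 − 1 = 8.295%
The lowest effective annual rate is Orbit Mutual at 7.957%.

Orbit Mutual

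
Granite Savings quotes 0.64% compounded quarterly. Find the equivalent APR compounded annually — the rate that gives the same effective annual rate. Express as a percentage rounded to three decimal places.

EAR = (1 + 0.0064/4)^4 − 1 = 0.006415.
Compounded annually, the equivalent nominal rate is the EAR itself: 0.642%.

0.642%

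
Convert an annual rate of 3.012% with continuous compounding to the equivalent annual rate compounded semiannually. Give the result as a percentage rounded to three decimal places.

3.035%

EAR under continuous compounding: e^0.03012 − 1 = 0.030578.
Solve (1 + r/2)^2 = 1.030578: r/2 = 1.030578^(1/2) − 1 = 0.015174, so r = 0.030348 = 3.035%.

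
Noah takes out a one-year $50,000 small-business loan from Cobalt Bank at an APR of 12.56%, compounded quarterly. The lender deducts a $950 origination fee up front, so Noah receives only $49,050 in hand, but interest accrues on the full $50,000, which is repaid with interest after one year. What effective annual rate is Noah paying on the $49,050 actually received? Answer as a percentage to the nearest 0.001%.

Amount owed after one year: 50,000 × (1 + 0.1256/4)^4 = 50,000 × 1.131641 = $56,582.03.
Effective rate on net proceeds: 56,582.03 / 49,050 − 1 = 0.153558 = 15.356%.

15.356%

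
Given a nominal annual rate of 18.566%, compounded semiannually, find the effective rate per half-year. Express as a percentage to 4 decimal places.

9.2830%

With a nominal annual rate compounded semiannually, the periodic rate is the nominal rate divided by 2.
i = 0.18566 / 2 = 0.0928300 = 9.2830%.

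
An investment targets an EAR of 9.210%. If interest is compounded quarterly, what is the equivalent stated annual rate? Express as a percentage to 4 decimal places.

8.9080%

(1 + r/4)^4 − 1 = 0.09210, so 1 + r/4 = 1.09210^(1/4).
r/4 = 0.022270, so r = 0.089080 = 8.9080%.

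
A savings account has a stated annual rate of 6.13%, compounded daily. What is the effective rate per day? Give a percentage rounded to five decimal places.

With a nominal annual rate compounded daily, the periodic rate is the nominal rate divided by 365.
i = 0.0613 / 365 = 0.0001679 = 0.01679%.

0.01679%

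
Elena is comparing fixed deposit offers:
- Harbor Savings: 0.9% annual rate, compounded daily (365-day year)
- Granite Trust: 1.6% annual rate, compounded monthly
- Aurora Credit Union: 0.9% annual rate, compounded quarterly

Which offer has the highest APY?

Granite Trust

Harbor Savings: (1 + 0.009/365)^365 − 1 = 0.904%
Granite Trust: (1 + 0.016/12)^12 − 1 = 1.612%
Aurora Credit Union: (1 + 0.009/4)^4 − 1 = 0.903%
The highest effective annual rate is Granite Trust at 1.612%.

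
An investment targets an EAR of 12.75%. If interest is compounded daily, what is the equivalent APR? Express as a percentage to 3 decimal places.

(1 + r/365)^365 − 1 = 0.1275, so 1 + r/365 = 1.1275^(1/365).
r/365 = 0.000329, so r = 0.120023 = 12.002%.

12.002%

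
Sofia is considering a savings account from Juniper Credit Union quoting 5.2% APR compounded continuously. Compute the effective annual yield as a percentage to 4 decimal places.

5.3376%

With continuous compounding, EAR = e^0.052 − 1.
e^0.052 = 1.053376, so EAR = 0.053376 = 5.3376%.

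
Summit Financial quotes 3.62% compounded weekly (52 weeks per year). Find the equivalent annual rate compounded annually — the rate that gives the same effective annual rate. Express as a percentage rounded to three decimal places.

3.685%

EAR = (1 + 0.0362/52)^52 − 1 = 0.036850.
Compounded annually, the equivalent nominal rate is the EAR itself: 3.685%.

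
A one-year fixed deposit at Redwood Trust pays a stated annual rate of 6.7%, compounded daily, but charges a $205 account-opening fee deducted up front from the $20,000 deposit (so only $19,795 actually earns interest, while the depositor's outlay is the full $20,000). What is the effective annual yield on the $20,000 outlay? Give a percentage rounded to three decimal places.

Value after one year: 19,795 × (1 + 0.067/365)^365 = 19,795 × 1.069289 = $21,166.57.
Effective yield on the $20,000 outlay: 21,166.57 / 20,000 − 1 = 0.058329 = 5.833%.

5.833%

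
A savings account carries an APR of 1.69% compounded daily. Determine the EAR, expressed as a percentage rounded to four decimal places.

EAR = (1 + 0.0169/365)^365 − 1.
= 1.017043 − 1 = 1.7043%.

1.7043%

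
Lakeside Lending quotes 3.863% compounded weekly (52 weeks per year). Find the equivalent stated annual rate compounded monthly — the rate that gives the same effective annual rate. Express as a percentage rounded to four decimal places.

EAR = (1 + 0.03863/52)^52 − 1 = 0.039371.
Solve (1 + r/12)^12 = 1.039371: r/12 = 1.039371^(1/12) − 1 = 0.003223, so r = 0.038678 = 3.8678%.

3.8678%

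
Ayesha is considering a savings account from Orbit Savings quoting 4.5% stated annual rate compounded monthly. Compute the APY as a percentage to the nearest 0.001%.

EAR = (1 + 0.045/12)^12 − 1.
= (1 + 0.003750)^12 − 1 = 1.045940 − 1 = 4.594%.

4.594%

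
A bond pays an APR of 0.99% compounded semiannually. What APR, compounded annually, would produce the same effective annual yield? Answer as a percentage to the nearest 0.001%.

EAR = (1 + 0.0099/2)^2 − 1 = 0.009925.
Compounded annually, the equivalent nominal rate is the EAR itself: 0.992%.

0.992%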